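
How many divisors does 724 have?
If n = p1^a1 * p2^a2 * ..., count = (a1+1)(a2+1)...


724 = 2^2 × 181^1
d(724) = (2+1) × (1+1) = 6

6 divisors


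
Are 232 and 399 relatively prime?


Euclidean algorithm:
399 = 1 * 232 + 167
232 = 1 * 167 + 65
167 = 2 * 65 + 37
65 = 1 * 37 + 28
37 = 1 * 28 + 9
28 = 3 * 9 + 1
9 = 9 * 1 + 0
GCD(232, 399) = 1

Yes, coprime (GCD = 1)


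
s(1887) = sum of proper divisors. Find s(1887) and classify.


Proper divisors: 1, 3, 17, 37, 51, 111, 629
Sum = 1 + 3 + 17 + 37 + 51 + 111 + 629 = 849
849 < 1887 → deficient

s(1887) = 849 (deficient)


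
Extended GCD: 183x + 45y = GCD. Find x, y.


Tabular extended Euclidean (each row: r = 183*s + 45*t):
r=183, s=1, t=0
r=45, s=0, t=1
q=4: r=3, s=1, t=-4   [183*(1) + 45*(-4) = 3]
q=15: r=0, s=-15, t=61   [183*(-15) + 45*(61) = 0]
GCD = 3; from the row with r=3: x=1, y=-4
Check: 183*(1) + 45*(-4) = 183 - 180 = 3

GCD = 3, x = 1, y = -4


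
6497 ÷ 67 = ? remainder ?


6497 = 67 * 96 + 65
Check: 6432 + 65 = 6497

q = 96, r = 65


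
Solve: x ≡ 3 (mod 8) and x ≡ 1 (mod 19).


M = 8*19 = 152
M1 = M/8 = 19, M2 = M/19 = 8
M1^(-1) mod 8 = 3, M2^(-1) mod 19 = 12
x = 3*19*3 + 1*8*12 = 267
267 mod 152 = 115
Check: 115 mod 8 = 3 ✓, 115 mod 19 = 1 ✓

x ≡ 115 (mod 152)


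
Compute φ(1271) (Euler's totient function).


1271 = 31 × 41
Prime factors: 31, 41
φ(1271) = 1271 × (1-1/31) × (1-1/41)
= 1271 × 30/31 × 40/41 = 1200

φ(1271) = 1200


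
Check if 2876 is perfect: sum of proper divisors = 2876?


Proper divisors of 2876: 1, 2, 4, 719, 1438
Sum = 1 + 2 + 4 + 719 + 1438 = 2164

No, 2876 is not perfect (2164 ≠ 2876)


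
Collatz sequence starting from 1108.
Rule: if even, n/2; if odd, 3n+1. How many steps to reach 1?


1108 → 554 → 277 → 832 → 416 → 208 → 104 → 52 → 26 → 13 → 40 → 20 → 10 → 5 → 16 → 8 → 4 → 2 → 1
Total steps = 18

18 steps


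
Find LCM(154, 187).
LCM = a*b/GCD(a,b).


GCD(154, 187) = 11
LCM = 154*187/11 = 28798/11 = 2618

LCM = 2618


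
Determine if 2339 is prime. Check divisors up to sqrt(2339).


Check divisors up to sqrt(2339) = 48.3632
No divisors found.
2339 is prime.

Yes, 2339 is prime


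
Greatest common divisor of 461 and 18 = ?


461 = 25 * 18 + 11
18 = 1 * 11 + 7
11 = 1 * 7 + 4
7 = 1 * 4 + 3
4 = 1 * 3 + 1
3 = 3 * 1 + 0
GCD = 1


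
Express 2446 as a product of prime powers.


2446 / 2 = 1223
1223 / 1223 = 1
2446 = 2 × 1223


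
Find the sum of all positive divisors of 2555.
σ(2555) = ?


Divisors of 2555: 1, 5, 7, 35, 73, 365, 511, 2555
Sum = 1 + 5 + 7 + 35 + 73 + 365 + 511 + 2555 = 3552

σ(2555) = 3552


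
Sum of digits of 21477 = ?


2 + 1 + 4 + 7 + 7 = 21


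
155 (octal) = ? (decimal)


155 (base 8) = 109 (decimal)
109 (decimal) = 109 (base 10)


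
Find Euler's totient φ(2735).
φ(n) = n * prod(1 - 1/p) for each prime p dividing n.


2735 = 5 × 547
Prime factors: 5, 547
φ(2735) = 2735 × (1-1/5) × (1-1/547)
= 2735 × 4/5 × 546/547 = 2184

φ(2735) = 2184


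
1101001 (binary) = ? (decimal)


1101001 (base 2) = 105 (decimal)
105 (decimal) = 105 (base 10)


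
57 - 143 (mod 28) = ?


57 - 143 = -86
-86 mod 28 = 26


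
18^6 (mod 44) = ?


18^1 mod 44 = 18
18^2 mod 44 = 16
18^3 mod 44 = 24
18^4 mod 44 = 36
18^5 mod 44 = 32
18^6 mod 44 = 4


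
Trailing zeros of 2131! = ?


floor(2131/5) = 426
floor(2131/25) = 85
floor(2131/125) = 17
floor(2131/625) = 3
Total = 531

531 trailing zeros


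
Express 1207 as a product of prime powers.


1207 / 17 = 71
71 / 71 = 1
1207 = 17 × 71


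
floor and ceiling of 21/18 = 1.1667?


21/18 = 1.1667
floor = 1
ceil = 2

floor = 1, ceil = 2


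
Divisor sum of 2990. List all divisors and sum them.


Divisors of 2990: 1, 2, 5, 10, 13, 23, 26, 46, 65, 115, 130, 230, 299, 598, 1495, 2990
Sum = 1 + 2 + 5 + 10 + 13 + 23 + 26 + 46 + 65 + 115 + 130 + 230 + 299 + 598 + 1495 + 2990 = 6048

σ(2990) = 6048


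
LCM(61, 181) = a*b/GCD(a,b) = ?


GCD(61, 181) = 1
LCM = 61*181/1 = 11041/1 = 11041

LCM = 11041


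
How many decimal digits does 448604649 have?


448604649 has 9 digits in base 10
floor(log10(448604649)) + 1 = floor(8.6519) + 1 = 9

9 digits (base 10)


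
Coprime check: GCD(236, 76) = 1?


Euclidean algorithm:
236 = 3 * 76 + 8
76 = 9 * 8 + 4
8 = 2 * 4 + 0
GCD(236, 76) = 4

No, not coprime (GCD = 4)


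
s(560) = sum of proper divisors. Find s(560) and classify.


Proper divisors: 1, 2, 4, 5, 7, 8, 10, 14, 16, 20, 28, 35, 40, 56, 70, 80, 112, 140, 280
Sum = 1 + 2 + 4 + 5 + 7 + 8 + 10 + 14 + 16 + 20 + 28 + 35 + 40 + 56 + 70 + 80 + 112 + 140 + 280 = 928
928 > 560 → abundant

s(560) = 928 (abundant)


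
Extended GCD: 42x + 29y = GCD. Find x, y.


Tabular extended Euclidean (each row: r = 42*s + 29*t):
r=42, s=1, t=0
r=29, s=0, t=1
q=1: r=13, s=1, t=-1   [42*(1) + 29*(-1) = 13]
q=2: r=3, s=-2, t=3   [42*(-2) + 29*(3) = 3]
q=4: r=1, s=9, t=-13   [42*(9) + 29*(-13) = 1]
q=3: r=0, s=-29, t=42   [42*(-29) + 29*(42) = 0]
GCD = 1; from the row with r=1: x=9, y=-13
Check: 42*(9) + 29*(-13) = 378 - 377 = 1

GCD = 1, x = 9, y = -13


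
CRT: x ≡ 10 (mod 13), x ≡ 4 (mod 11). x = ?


M = 13*11 = 143
M1 = M/13 = 11, M2 = M/11 = 13
M1^(-1) mod 13 = 6, M2^(-1) mod 11 = 6
x = 10*11*6 + 4*13*6 = 972
972 mod 143 = 114
Check: 114 mod 13 = 10 ✓, 114 mod 11 = 4 ✓

x ≡ 114 (mod 143)


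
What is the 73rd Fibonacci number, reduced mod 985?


F(k) mod 985 for k=1..73:
1, 1, 2, 3, 5, 8, 13, 21, 34, 55, 89, 144, 233, 377, 610, 2, 612, 614, 241, 855, 111, 966, 92, 73, 165, 238, 403, 641, 59, 700, 759, 474, 248, 722, 970, 707, 692, 414, 121, 535, 656, 206, 862, 83, 945, 43, 3, 46, 49, 95, 144, 239, 383, 622, 20, 642, 662, 319, 981, 315, 311, 626, 937, 578, 530, 123, 653, 776, 444, 235, 679, 914, 608
F(73) mod 985 = 608


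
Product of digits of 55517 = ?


5 × 5 × 5 × 1 × 7 = 875


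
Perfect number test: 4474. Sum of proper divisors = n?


Proper divisors of 4474: 1, 2, 2237
Sum = 1 + 2 + 2237 = 2240

No, 4474 is not perfect (2240 ≠ 4474)


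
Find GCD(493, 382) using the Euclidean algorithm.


493 = 1 * 382 + 111
382 = 3 * 111 + 49
111 = 2 * 49 + 13
49 = 3 * 13 + 10
13 = 1 * 10 + 3
10 = 3 * 3 + 1
3 = 3 * 1 + 0
GCD = 1


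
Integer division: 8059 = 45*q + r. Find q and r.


8059 = 45 * 179 + 4
Check: 8055 + 4 = 8059

q = 179, r = 4


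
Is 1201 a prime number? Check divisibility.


Check divisors up to sqrt(1201) = 34.6554
No divisors found.
1201 is prime.

Yes, 1201 is prime


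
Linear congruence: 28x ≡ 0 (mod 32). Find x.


GCD(28, 32) = 4 divides 0
Divide: 7x ≡ 0 (mod 8)
x ≡ 0 (mod 8)


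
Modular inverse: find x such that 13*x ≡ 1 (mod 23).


Use the extended Euclidean algorithm on (23, 13); each row r = 23*s + 13*t:
r=23, s=1, t=0
r=13, s=0, t=1
q=1: r=10, s=1, t=-1   [23*(1) + 13*(-1) = 10]
q=1: r=3, s=-1, t=2   [23*(-1) + 13*(2) = 3]
q=3: r=1, s=4, t=-7   [23*(4) + 13*(-7) = 1]
q=3: r=0, s=-13, t=23   [23*(-13) + 13*(23) = 0]
GCD = 1 with t = -7, so 13*(-7) ≡ 1 (mod 23)
Inverse = -7 mod 23 = 16
Check: 13 * 16 = 208 ≡ 1 (mod 23)

13^(-1) ≡ 16 (mod 23)


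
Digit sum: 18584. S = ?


1 + 8 + 5 + 8 + 4 = 26


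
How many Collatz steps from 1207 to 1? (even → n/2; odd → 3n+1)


1207 → 3622 → 1811 → 5434 → 2717 → 8152 → 4076 → 2038 → 1019 → 3058 → 1529 → 4588 → 2294 → 1147 → 3442 → 1721 → 5164 → 2582 → 1291 → 3874 → 1937 → 5812 → 2906 → 1453 → 4360 → 2180 → 1090 → 545 → 1636 → 818 → 409 → 1228 → 614 → 307 → 922 → 461 → 1384 → 692 → 346 → 173 → 520 → 260 → 130 → 65 → 196 → 98 → 49 → 148 → 74 → 37 → 112 → 56 → 28 → 14 → 7 → 22 → 11 → 34 → 17 → 52 → 26 → 13 → 40 → 20 → 10 → 5 → 16 → 8 → 4 → 2 → 1
Total steps = 70

70 steps


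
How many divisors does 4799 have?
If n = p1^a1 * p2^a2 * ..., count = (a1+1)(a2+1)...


4799 = 4799^1
d(4799) = (1+1) = 2

2 divisors


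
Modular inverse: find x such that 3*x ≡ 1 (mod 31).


Use the extended Euclidean algorithm on (31, 3); each row r = 31*s + 3*t:
r=31, s=1, t=0
r=3, s=0, t=1
q=10: r=1, s=1, t=-10   [31*(1) + 3*(-10) = 1]
q=3: r=0, s=-3, t=31   [31*(-3) + 3*(31) = 0]
GCD = 1 with t = -10, so 3*(-10) ≡ 1 (mod 31)
Inverse = -10 mod 31 = 21
Check: 3 * 21 = 63 ≡ 1 (mod 31)

3^(-1) ≡ 21 (mod 31)


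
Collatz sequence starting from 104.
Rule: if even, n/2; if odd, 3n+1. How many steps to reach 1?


104 → 52 → 26 → 13 → 40 → 20 → 10 → 5 → 16 → 8 → 4 → 2 → 1
Total steps = 12

12 steps


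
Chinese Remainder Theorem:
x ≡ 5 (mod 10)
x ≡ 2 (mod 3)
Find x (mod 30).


M = 10*3 = 30
M1 = M/10 = 3, M2 = M/3 = 10
M1^(-1) mod 10 = 7, M2^(-1) mod 3 = 1
x = 5*3*7 + 2*10*1 = 125
125 mod 30 = 5
Check: 5 mod 10 = 5 ✓, 5 mod 3 = 2 ✓

x ≡ 5 (mod 30)


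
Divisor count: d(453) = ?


453 = 3^1 × 151^1
d(453) = (1+1) × (1+1) = 4

4 divisors


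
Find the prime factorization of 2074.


2074 / 2 = 1037
1037 / 17 = 61
61 / 61 = 1
2074 = 2 × 17 × 61


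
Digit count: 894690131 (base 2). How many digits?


894690131 in base 2 = 110101010100111110001101010011
Number of digits = 30

30 digits (base 2)


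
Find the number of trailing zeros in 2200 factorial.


floor(2200/5) = 440
floor(2200/25) = 88
floor(2200/125) = 17
floor(2200/625) = 3
Total = 548

548 trailing zeros


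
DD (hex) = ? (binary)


DD (base 16) = 221 (decimal)
221 (decimal) = 11011101 (base 2)


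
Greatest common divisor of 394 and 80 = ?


394 = 4 * 80 + 74
80 = 1 * 74 + 6
74 = 12 * 6 + 2
6 = 3 * 2 + 0
GCD = 2


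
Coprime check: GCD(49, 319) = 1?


Euclidean algorithm:
319 = 6 * 49 + 25
49 = 1 * 25 + 24
25 = 1 * 24 + 1
24 = 24 * 1 + 0
GCD(49, 319) = 1

Yes, coprime (GCD = 1)


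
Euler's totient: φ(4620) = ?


4620 = 2^2 × 3 × 5 × 7 × 11
Prime factors: 2, 3, 5, 7, 11
φ(4620) = 4620 × (1-1/2) × (1-1/3) × (1-1/5) × (1-1/7) × (1-1/11)
= 4620 × 1/2 × 2/3 × 4/5 × 6/7 × 10/11 = 960

φ(4620) = 960


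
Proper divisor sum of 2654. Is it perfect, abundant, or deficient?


Proper divisors: 1, 2, 1327
Sum = 1 + 2 + 1327 = 1330
1330 < 2654 → deficient

s(2654) = 1330 (deficient)


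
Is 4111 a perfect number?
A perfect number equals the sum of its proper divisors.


Proper divisors of 4111: 1
Sum = 1 = 1

No, 4111 is not perfect (1 ≠ 4111)


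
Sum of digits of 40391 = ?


4 + 0 + 3 + 9 + 1 = 17


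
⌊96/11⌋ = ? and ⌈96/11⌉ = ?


96/11 = 8.7273
floor = 8
ceil = 9

floor = 8, ceil = 9


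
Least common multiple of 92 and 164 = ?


GCD(92, 164) = 4
LCM = 92*164/4 = 15088/4 = 3772

LCM = 3772


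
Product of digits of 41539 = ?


4 × 1 × 5 × 3 × 9 = 540


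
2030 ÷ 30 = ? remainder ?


2030 = 30 * 67 + 20
Check: 2010 + 20 = 2030

q = 67, r = 20


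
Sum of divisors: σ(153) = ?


Divisors of 153: 1, 3, 9, 17, 51, 153
Sum = 1 + 3 + 9 + 17 + 51 + 153 = 234

σ(153) = 234


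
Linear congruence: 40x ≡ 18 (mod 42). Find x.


GCD(40, 42) = 2 divides 18
Divide: 20x ≡ 9 (mod 21)
x ≡ 12 (mod 21)


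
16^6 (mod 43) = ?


16^1 mod 43 = 16
16^2 mod 43 = 41
16^3 mod 43 = 11
16^4 mod 43 = 4
16^5 mod 43 = 21
16^6 mod 43 = 35


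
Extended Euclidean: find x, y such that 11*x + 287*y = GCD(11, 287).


Tabular extended Euclidean (each row: r = 11*s + 287*t):
r=11, s=1, t=0
r=287, s=0, t=1
q=0: r=11, s=1, t=0   [11*(1) + 287*(0) = 11]
q=26: r=1, s=-26, t=1   [11*(-26) + 287*(1) = 1]
q=11: r=0, s=287, t=-11   [11*(287) + 287*(-11) = 0]
GCD = 1; from the row with r=1: x=-26, y=1
Check: 11*(-26) + 287*(1) = -286 + 287 = 1

GCD = 1, x = -26, y = 1


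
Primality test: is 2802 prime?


2802 / 2 = 1401 (exact division)
2802 is NOT prime.

No, 2802 is not prime


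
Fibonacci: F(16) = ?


Sequence: 1, 1, 2, 3, 5, 8, 13, 21, 34, 55, 89, 144, 233, 377, 610, 987
F(16) = 987


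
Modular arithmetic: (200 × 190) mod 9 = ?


200 × 190 = 38000
38000 mod 9 = 2


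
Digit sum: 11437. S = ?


1 + 1 + 4 + 3 + 7 = 16


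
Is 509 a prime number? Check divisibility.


Check divisors up to sqrt(509) = 22.5610
No divisors found.
509 is prime.

Yes, 509 is prime


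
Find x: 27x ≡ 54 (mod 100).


GCD(27, 100) = 1, unique solution
a^(-1) mod 100 = 63
x = 63 * 54 mod 100 = 2

x ≡ 2 (mod 100)


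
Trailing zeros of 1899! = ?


floor(1899/5) = 379
floor(1899/25) = 75
floor(1899/125) = 15
floor(1899/625) = 3
Total = 472

472 trailing zeros


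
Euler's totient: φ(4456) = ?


4456 = 2^3 × 557
Prime factors: 2, 557
φ(4456) = 4456 × (1-1/2) × (1-1/557)
= 4456 × 1/2 × 556/557 = 2224

φ(4456) = 2224


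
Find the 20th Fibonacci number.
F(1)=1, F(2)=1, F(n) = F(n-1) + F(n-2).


Sequence: 1, 1, 2, 3, 5, 8, 13, 21, 34, 55, 89, 144, 233, 377, 610, 987, 1597, 2584, 4181, 6765
F(20) = 6765


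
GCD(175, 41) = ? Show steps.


175 = 4 * 41 + 11
41 = 3 * 11 + 8
11 = 1 * 8 + 3
8 = 2 * 3 + 2
3 = 1 * 2 + 1
2 = 2 * 1 + 0
GCD = 1


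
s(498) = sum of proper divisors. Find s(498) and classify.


Proper divisors: 1, 2, 3, 6, 83, 166, 249
Sum = 1 + 2 + 3 + 6 + 83 + 166 + 249 = 510
510 > 498 → abundant

s(498) = 510 (abundant)


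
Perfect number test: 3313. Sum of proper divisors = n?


Proper divisors of 3313: 1
Sum = 1 = 1

No, 3313 is not perfect (1 ≠ 3313)


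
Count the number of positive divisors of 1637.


1637 = 1637^1
d(1637) = (1+1) = 2

2 divisors


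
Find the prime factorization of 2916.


2916 / 2 = 1458
1458 / 2 = 729
729 / 3 = 243
243 / 3 = 81
81 / 3 = 27
27 / 3 = 9
9 / 3 = 3
3 / 3 = 1
2916 = 2^2 × 3^6


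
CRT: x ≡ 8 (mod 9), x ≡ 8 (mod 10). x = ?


M = 9*10 = 90
M1 = M/9 = 10, M2 = M/10 = 9
M1^(-1) mod 9 = 1, M2^(-1) mod 10 = 9
x = 8*10*1 + 8*9*9 = 728
728 mod 90 = 8
Check: 8 mod 9 = 8 ✓, 8 mod 10 = 8 ✓

x ≡ 8 (mod 90)


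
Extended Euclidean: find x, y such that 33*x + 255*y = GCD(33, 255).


Tabular extended Euclidean (each row: r = 33*s + 255*t):
r=33, s=1, t=0
r=255, s=0, t=1
q=0: r=33, s=1, t=0   [33*(1) + 255*(0) = 33]
q=7: r=24, s=-7, t=1   [33*(-7) + 255*(1) = 24]
q=1: r=9, s=8, t=-1   [33*(8) + 255*(-1) = 9]
q=2: r=6, s=-23, t=3   [33*(-23) + 255*(3) = 6]
q=1: r=3, s=31, t=-4   [33*(31) + 255*(-4) = 3]
q=2: r=0, s=-85, t=11   [33*(-85) + 255*(11) = 0]
GCD = 3; from the row with r=3: x=31, y=-4
Check: 33*(31) + 255*(-4) = 1023 - 1020 = 3

GCD = 3, x = 31, y = -4


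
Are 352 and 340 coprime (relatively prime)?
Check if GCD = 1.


Euclidean algorithm:
352 = 1 * 340 + 12
340 = 28 * 12 + 4
12 = 3 * 4 + 0
GCD(352, 340) = 4

No, not coprime (GCD = 4)


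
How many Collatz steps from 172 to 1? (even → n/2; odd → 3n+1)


172 → 86 → 43 → 130 → 65 → 196 → 98 → 49 → 148 → 74 → 37 → 112 → 56 → 28 → 14 → 7 → 22 → 11 → 34 → 17 → 52 → 26 → 13 → 40 → 20 → 10 → 5 → 16 → 8 → 4 → 2 → 1
Total steps = 31

31 steps


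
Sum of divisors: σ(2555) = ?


Divisors of 2555: 1, 5, 7, 35, 73, 365, 511, 2555
Sum = 1 + 5 + 7 + 35 + 73 + 365 + 511 + 2555 = 3552

σ(2555) = 3552


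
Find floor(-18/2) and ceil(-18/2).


-18/2 = -9.0000
floor = -9
ceil = -9

floor = -9, ceil = -9


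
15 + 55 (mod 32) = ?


15 + 55 = 70
70 mod 32 = 6


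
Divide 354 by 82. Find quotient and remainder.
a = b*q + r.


354 = 82 * 4 + 26
Check: 328 + 26 = 354

q = 4, r = 26


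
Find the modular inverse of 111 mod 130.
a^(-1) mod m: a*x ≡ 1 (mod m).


Use the extended Euclidean algorithm on (130, 111); each row r = 130*s + 111*t:
r=130, s=1, t=0
r=111, s=0, t=1
q=1: r=19, s=1, t=-1   [130*(1) + 111*(-1) = 19]
q=5: r=16, s=-5, t=6   [130*(-5) + 111*(6) = 16]
q=1: r=3, s=6, t=-7   [130*(6) + 111*(-7) = 3]
q=5: r=1, s=-35, t=41   [130*(-35) + 111*(41) = 1]
q=3: r=0, s=111, t=-130   [130*(111) + 111*(-130) = 0]
GCD = 1 with t = 41, so 111*(41) ≡ 1 (mod 130)
Inverse = 41 mod 130 = 41
Check: 111 * 41 = 4551 ≡ 1 (mod 130)

111^(-1) ≡ 41 (mod 130)


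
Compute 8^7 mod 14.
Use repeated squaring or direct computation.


8^1 mod 14 = 8
8^2 mod 14 = 8
8^3 mod 14 = 8
8^4 mod 14 = 8
8^5 mod 14 = 8
8^6 mod 14 = 8
8^7 mod 14 = 8


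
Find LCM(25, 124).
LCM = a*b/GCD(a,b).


GCD(25, 124) = 1
LCM = 25*124/1 = 3100/1 = 3100

LCM = 3100


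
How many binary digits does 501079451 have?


501079451 in base 2 = 11101110111011101110110011011
Number of digits = 29

29 digits (base 2)


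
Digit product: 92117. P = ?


9 × 2 × 1 × 1 × 7 = 126


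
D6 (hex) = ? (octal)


D6 (base 16) = 214 (decimal)
214 (decimal) = 326 (base 8)


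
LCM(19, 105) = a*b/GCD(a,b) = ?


GCD(19, 105) = 1
LCM = 19*105/1 = 1995/1 = 1995

LCM = 1995


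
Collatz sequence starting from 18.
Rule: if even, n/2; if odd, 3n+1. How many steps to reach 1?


18 → 9 → 28 → 14 → 7 → 22 → 11 → 34 → 17 → 52 → 26 → 13 → 40 → 20 → 10 → 5 → 16 → 8 → 4 → 2 → 1
Total steps = 20

20 steps


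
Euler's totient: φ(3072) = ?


3072 = 2^10 × 3
Prime factors: 2, 3
φ(3072) = 3072 × (1-1/2) × (1-1/3)
= 3072 × 1/2 × 2/3 = 1024

φ(3072) = 1024


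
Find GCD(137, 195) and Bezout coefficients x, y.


Tabular extended Euclidean (each row: r = 137*s + 195*t):
r=137, s=1, t=0
r=195, s=0, t=1
q=0: r=137, s=1, t=0   [137*(1) + 195*(0) = 137]
q=1: r=58, s=-1, t=1   [137*(-1) + 195*(1) = 58]
q=2: r=21, s=3, t=-2   [137*(3) + 195*(-2) = 21]
q=2: r=16, s=-7, t=5   [137*(-7) + 195*(5) = 16]
q=1: r=5, s=10, t=-7   [137*(10) + 195*(-7) = 5]
q=3: r=1, s=-37, t=26   [137*(-37) + 195*(26) = 1]
q=5: r=0, s=195, t=-137   [137*(195) + 195*(-137) = 0]
GCD = 1; from the row with r=1: x=-37, y=26
Check: 137*(-37) + 195*(26) = -5069 + 5070 = 1

GCD = 1, x = -37, y = 26


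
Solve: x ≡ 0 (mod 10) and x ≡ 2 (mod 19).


M = 10*19 = 190
M1 = M/10 = 19, M2 = M/19 = 10
M1^(-1) mod 10 = 9, M2^(-1) mod 19 = 2
x = 0*19*9 + 2*10*2 = 40
40 mod 190 = 40
Check: 40 mod 10 = 0 ✓, 40 mod 19 = 2 ✓

x ≡ 40 (mod 190)


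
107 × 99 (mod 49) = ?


107 × 99 = 10593
10593 mod 49 = 9


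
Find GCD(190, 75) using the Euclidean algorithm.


190 = 2 * 75 + 40
75 = 1 * 40 + 35
40 = 1 * 35 + 5
35 = 7 * 5 + 0
GCD = 5


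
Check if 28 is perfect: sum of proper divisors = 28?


Proper divisors of 28: 1, 2, 4, 7, 14
Sum = 1 + 2 + 4 + 7 + 14 = 28

Yes, 28 is perfect (28 = 28)


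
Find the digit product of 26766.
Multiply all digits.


2 × 6 × 7 × 6 × 6 = 3024


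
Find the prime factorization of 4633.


4633 / 41 = 113
113 / 113 = 1
4633 = 41 × 113


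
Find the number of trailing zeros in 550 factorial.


floor(550/5) = 110
floor(550/25) = 22
floor(550/125) = 4
Total = 136

136 trailing zeros


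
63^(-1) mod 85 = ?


Use the extended Euclidean algorithm on (85, 63); each row r = 85*s + 63*t:
r=85, s=1, t=0
r=63, s=0, t=1
q=1: r=22, s=1, t=-1   [85*(1) + 63*(-1) = 22]
q=2: r=19, s=-2, t=3   [85*(-2) + 63*(3) = 19]
q=1: r=3, s=3, t=-4   [85*(3) + 63*(-4) = 3]
q=6: r=1, s=-20, t=27   [85*(-20) + 63*(27) = 1]
q=3: r=0, s=63, t=-85   [85*(63) + 63*(-85) = 0]
GCD = 1 with t = 27, so 63*(27) ≡ 1 (mod 85)
Inverse = 27 mod 85 = 27
Check: 63 * 27 = 1701 ≡ 1 (mod 85)

63^(-1) ≡ 27 (mod 85)


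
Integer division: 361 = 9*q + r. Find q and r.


361 = 9 * 40 + 1
Check: 360 + 1 = 361

q = 40, r = 1


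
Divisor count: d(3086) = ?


3086 = 2^1 × 1543^1
d(3086) = (1+1) × (1+1) = 4

4 divisors


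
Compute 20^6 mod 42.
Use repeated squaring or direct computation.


20^1 mod 42 = 20
20^2 mod 42 = 22
20^3 mod 42 = 20
20^4 mod 42 = 22
20^5 mod 42 = 20
20^6 mod 42 = 22


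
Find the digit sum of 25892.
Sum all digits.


2 + 5 + 8 + 9 + 2 = 26


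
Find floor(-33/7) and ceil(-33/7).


-33/7 = -4.7143
floor = -5
ceil = -4

floor = -5, ceil = -4


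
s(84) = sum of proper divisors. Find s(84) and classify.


Proper divisors: 1, 2, 3, 4, 6, 7, 12, 14, 21, 28, 42
Sum = 1 + 2 + 3 + 4 + 6 + 7 + 12 + 14 + 21 + 28 + 42 = 140
140 > 84 → abundant

s(84) = 140 (abundant)


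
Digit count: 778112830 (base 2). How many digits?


778112830 in base 2 = 101110011000010000111100111110
Number of digits = 30

30 digits (base 2)


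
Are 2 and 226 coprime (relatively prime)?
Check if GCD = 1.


Euclidean algorithm:
226 = 113 * 2 + 0
GCD(2, 226) = 2

No, not coprime (GCD = 2)


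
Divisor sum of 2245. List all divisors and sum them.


Divisors of 2245: 1, 5, 449, 2245
Sum = 1 + 5 + 449 + 2245 = 2700

σ(2245) = 2700


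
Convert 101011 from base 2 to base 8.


101011 (base 2) = 43 (decimal)
43 (decimal) = 53 (base 8)


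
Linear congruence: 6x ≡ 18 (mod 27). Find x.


GCD(6, 27) = 3 divides 18
Divide: 2x ≡ 6 (mod 9)
x ≡ 3 (mod 9)


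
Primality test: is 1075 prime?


1075 / 5 = 215 (exact division)
1075 is NOT prime.

No, 1075 is not prime


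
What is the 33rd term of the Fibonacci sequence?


Sequence: 1, 1, 2, 3, 5, 8, 13, 21, 34, 55, 89, 144, 233, 377, 610, 987, 1597, 2584, 4181, 6765, 10946, 17711, 28657, 46368, 75025, 121393, 196418, 317811, 514229, 832040, 1346269, 2178309, 3524578
F(33) = 3524578


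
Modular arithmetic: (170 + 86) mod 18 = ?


170 + 86 = 256
256 mod 18 = 4


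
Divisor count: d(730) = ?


730 = 2^1 × 5^1 × 73^1
d(730) = (1+1) × (1+1) × (1+1) = 8

8 divisors


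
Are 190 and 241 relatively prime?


Euclidean algorithm:
241 = 1 * 190 + 51
190 = 3 * 51 + 37
51 = 1 * 37 + 14
37 = 2 * 14 + 9
14 = 1 * 9 + 5
9 = 1 * 5 + 4
5 = 1 * 4 + 1
4 = 4 * 1 + 0
GCD(190, 241) = 1

Yes, coprime (GCD = 1)


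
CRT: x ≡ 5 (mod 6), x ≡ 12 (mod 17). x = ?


M = 6*17 = 102
M1 = M/6 = 17, M2 = M/17 = 6
M1^(-1) mod 6 = 5, M2^(-1) mod 17 = 3
x = 5*17*5 + 12*6*3 = 641
641 mod 102 = 29
Check: 29 mod 6 = 5 ✓, 29 mod 17 = 12 ✓

x ≡ 29 (mod 102)


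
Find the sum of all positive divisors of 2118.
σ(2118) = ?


Divisors of 2118: 1, 2, 3, 6, 353, 706, 1059, 2118
Sum = 1 + 2 + 3 + 6 + 353 + 706 + 1059 + 2118 = 4248

σ(2118) = 4248


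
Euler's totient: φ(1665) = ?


1665 = 3^2 × 5 × 37
Prime factors: 3, 5, 37
φ(1665) = 1665 × (1-1/3) × (1-1/5) × (1-1/37)
= 1665 × 2/3 × 4/5 × 36/37 = 864

φ(1665) = 864


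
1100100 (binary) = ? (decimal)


1100100 (base 2) = 100 (decimal)
100 (decimal) = 100 (base 10)


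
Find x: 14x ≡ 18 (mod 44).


GCD(14, 44) = 2 divides 18
Divide: 7x ≡ 9 (mod 22)
x ≡ 17 (mod 22)


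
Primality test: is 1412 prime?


1412 / 2 = 706 (exact division)
1412 is NOT prime.

No, 1412 is not prime


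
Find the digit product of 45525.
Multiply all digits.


4 × 5 × 5 × 2 × 5 = 1000


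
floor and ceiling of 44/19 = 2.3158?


44/19 = 2.3158
floor = 2
ceil = 3

floor = 2, ceil = 3


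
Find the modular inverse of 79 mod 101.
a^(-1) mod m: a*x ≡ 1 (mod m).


Use the extended Euclidean algorithm on (101, 79); each row r = 101*s + 79*t:
r=101, s=1, t=0
r=79, s=0, t=1
q=1: r=22, s=1, t=-1   [101*(1) + 79*(-1) = 22]
q=3: r=13, s=-3, t=4   [101*(-3) + 79*(4) = 13]
q=1: r=9, s=4, t=-5   [101*(4) + 79*(-5) = 9]
q=1: r=4, s=-7, t=9   [101*(-7) + 79*(9) = 4]
q=2: r=1, s=18, t=-23   [101*(18) + 79*(-23) = 1]
q=4: r=0, s=-79, t=101   [101*(-79) + 79*(101) = 0]
GCD = 1 with t = -23, so 79*(-23) ≡ 1 (mod 101)
Inverse = -23 mod 101 = 78
Check: 79 * 78 = 6162 ≡ 1 (mod 101)

79^(-1) ≡ 78 (mod 101)


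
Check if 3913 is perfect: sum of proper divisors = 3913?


Proper divisors of 3913: 1, 7, 13, 43, 91, 301, 559
Sum = 1 + 7 + 13 + 43 + 91 + 301 + 559 = 1015

No, 3913 is not perfect (1015 ≠ 3913)


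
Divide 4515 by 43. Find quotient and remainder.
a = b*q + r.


4515 = 43 * 105 + 0
Check: 4515 + 0 = 4515

q = 105, r = 0


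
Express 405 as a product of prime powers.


405 / 3 = 135
135 / 3 = 45
45 / 3 = 15
15 / 3 = 5
5 / 5 = 1
405 = 3^4 × 5


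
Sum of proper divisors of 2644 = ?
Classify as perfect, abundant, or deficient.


Proper divisors: 1, 2, 4, 661, 1322
Sum = 1 + 2 + 4 + 661 + 1322 = 1990
1990 < 2644 → deficient

s(2644) = 1990 (deficient)


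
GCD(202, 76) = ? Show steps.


202 = 2 * 76 + 50
76 = 1 * 50 + 26
50 = 1 * 26 + 24
26 = 1 * 24 + 2
24 = 12 * 2 + 0
GCD = 2


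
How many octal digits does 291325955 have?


291325955 in base 8 = 2127244003
Number of digits = 10

10 digits (base 8)


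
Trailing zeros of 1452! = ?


floor(1452/5) = 290
floor(1452/25) = 58
floor(1452/125) = 11
floor(1452/625) = 2
Total = 361

361 trailing zeros


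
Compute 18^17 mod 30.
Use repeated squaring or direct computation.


18^1 mod 30 = 18
18^2 mod 30 = 24
18^3 mod 30 = 12
18^4 mod 30 = 6
18^5 mod 30 = 18
18^6 mod 30 = 24
18^7 mod 30 = 12
18^8 mod 30 = 6
18^9 mod 30 = 18
18^10 mod 30 = 24
18^11 mod 30 = 12
18^12 mod 30 = 6
18^13 mod 30 = 18
18^14 mod 30 = 24
18^15 mod 30 = 12
18^16 mod 30 = 6
18^17 mod 30 = 18


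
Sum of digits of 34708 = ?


3 + 4 + 7 + 0 + 8 = 22


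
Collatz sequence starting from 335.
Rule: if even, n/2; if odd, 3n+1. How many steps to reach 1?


335 → 1006 → 503 → 1510 → 755 → 2266 → 1133 → 3400 → 1700 → 850 → 425 → 1276 → 638 → 319 → 958 → 479 → 1438 → 719 → 2158 → 1079 → 3238 → 1619 → 4858 → 2429 → 7288 → 3644 → 1822 → 911 → 2734 → 1367 → 4102 → 2051 → 6154 → 3077 → 9232 → 4616 → 2308 → 1154 → 577 → 1732 → 866 → 433 → 1300 → 650 → 325 → 976 → 488 → 244 → 122 → 61 → 184 → 92 → 46 → 23 → 70 → 35 → 106 → 53 → 160 → 80 → 40 → 20 → 10 → 5 → 16 → 8 → 4 → 2 → 1
Total steps = 68

68 steps


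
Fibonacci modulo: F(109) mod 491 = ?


F(k) mod 491 for k=1..109:
1, 1, 2, 3, 5, 8, 13, 21, 34, 55, 89, 144, 233, 377, 119, 5, 124, 129, 253, 382, 144, 35, 179, 214, 393, 116, 18, 134, 152, 286, 438, 233, 180, 413, 102, 24, 126, 150, 276, 426, 211, 146, 357, 12, 369, 381, 259, 149, 408, 66, 474, 49, 32, 81, 113, 194, 307, 10, 317, 327, 153, 480, 142, 131, 273, 404, 186, 99, 285, 384, 178, 71, 249, 320, 78, 398, 476, 383, 368, 260, 137, 397, 43, 440, 483, 432, 424, 365, 298, 172, 470, 151, 130, 281, 411, 201, 121, 322, 443, 274, 226, 9, 235, 244, 479, 232, 220, 452, 181
F(109) mod 491 = 181


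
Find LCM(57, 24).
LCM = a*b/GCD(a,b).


GCD(57, 24) = 3
LCM = 57*24/3 = 1368/3 = 456

LCM = 456


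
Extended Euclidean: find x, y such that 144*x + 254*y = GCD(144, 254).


Tabular extended Euclidean (each row: r = 144*s + 254*t):
r=144, s=1, t=0
r=254, s=0, t=1
q=0: r=144, s=1, t=0   [144*(1) + 254*(0) = 144]
q=1: r=110, s=-1, t=1   [144*(-1) + 254*(1) = 110]
q=1: r=34, s=2, t=-1   [144*(2) + 254*(-1) = 34]
q=3: r=8, s=-7, t=4   [144*(-7) + 254*(4) = 8]
q=4: r=2, s=30, t=-17   [144*(30) + 254*(-17) = 2]
q=4: r=0, s=-127, t=72   [144*(-127) + 254*(72) = 0]
GCD = 2; from the row with r=2: x=30, y=-17
Check: 144*(30) + 254*(-17) = 4320 - 4318 = 2

GCD = 2, x = 30, y = -17


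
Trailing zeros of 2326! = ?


floor(2326/5) = 465
floor(2326/25) = 93
floor(2326/125) = 18
floor(2326/625) = 3
Total = 579

579 trailing zeros


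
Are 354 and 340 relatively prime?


Euclidean algorithm:
354 = 1 * 340 + 14
340 = 24 * 14 + 4
14 = 3 * 4 + 2
4 = 2 * 2 + 0
GCD(354, 340) = 2

No, not coprime (GCD = 2)


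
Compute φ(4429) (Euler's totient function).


4429 = 43 × 103
Prime factors: 43, 103
φ(4429) = 4429 × (1-1/43) × (1-1/103)
= 4429 × 42/43 × 102/103 = 4284

φ(4429) = 4284


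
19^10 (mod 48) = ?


19^1 mod 48 = 19
19^2 mod 48 = 25
19^3 mod 48 = 43
19^4 mod 48 = 1
19^5 mod 48 = 19
19^6 mod 48 = 25
19^7 mod 48 = 43
19^8 mod 48 = 1
19^9 mod 48 = 19
19^10 mod 48 = 25


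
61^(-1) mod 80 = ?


Use the extended Euclidean algorithm on (80, 61); each row r = 80*s + 61*t:
r=80, s=1, t=0
r=61, s=0, t=1
q=1: r=19, s=1, t=-1   [80*(1) + 61*(-1) = 19]
q=3: r=4, s=-3, t=4   [80*(-3) + 61*(4) = 4]
q=4: r=3, s=13, t=-17   [80*(13) + 61*(-17) = 3]
q=1: r=1, s=-16, t=21   [80*(-16) + 61*(21) = 1]
q=3: r=0, s=61, t=-80   [80*(61) + 61*(-80) = 0]
GCD = 1 with t = 21, so 61*(21) ≡ 1 (mod 80)
Inverse = 21 mod 80 = 21
Check: 61 * 21 = 1281 ≡ 1 (mod 80)

61^(-1) ≡ 21 (mod 80)


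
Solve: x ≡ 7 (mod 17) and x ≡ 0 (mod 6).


M = 17*6 = 102
M1 = M/17 = 6, M2 = M/6 = 17
M1^(-1) mod 17 = 3, M2^(-1) mod 6 = 5
x = 7*6*3 + 0*17*5 = 126
126 mod 102 = 24
Check: 24 mod 17 = 7 ✓, 24 mod 6 = 0 ✓

x ≡ 24 (mod 102)


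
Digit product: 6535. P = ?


6 × 5 × 3 × 5 = 450


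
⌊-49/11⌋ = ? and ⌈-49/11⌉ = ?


-49/11 = -4.4545
floor = -5
ceil = -4

floor = -5, ceil = -4


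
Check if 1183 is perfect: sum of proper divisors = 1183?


Proper divisors of 1183: 1, 7, 13, 91, 169
Sum = 1 + 7 + 13 + 91 + 169 = 281

No, 1183 is not perfect (281 ≠ 1183)


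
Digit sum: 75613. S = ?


7 + 5 + 6 + 1 + 3 = 22


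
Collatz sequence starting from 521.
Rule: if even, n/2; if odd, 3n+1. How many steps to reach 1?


521 → 1564 → 782 → 391 → 1174 → 587 → 1762 → 881 → 2644 → 1322 → 661 → 1984 → 992 → 496 → 248 → 124 → 62 → 31 → 94 → 47 → 142 → 71 → 214 → 107 → 322 → 161 → 484 → 242 → 121 → 364 → 182 → 91 → 274 → 137 → 412 → 206 → 103 → 310 → 155 → 466 → 233 → 700 → 350 → 175 → 526 → 263 → 790 → 395 → 1186 → 593 → 1780 → 890 → 445 → 1336 → 668 → 334 → 167 → 502 → 251 → 754 → 377 → 1132 → 566 → 283 → 850 → 425 → 1276 → 638 → 319 → 958 → 479 → 1438 → 719 → 2158 → 1079 → 3238 → 1619 → 4858 → 2429 → 7288 → 3644 → 1822 → 911 → 2734 → 1367 → 4102 → 2051 → 6154 → 3077 → 9232 → 4616 → 2308 → 1154 → 577 → 1732 → 866 → 433 → 1300 → 650 → 325 → 976 → 488 → 244 → 122 → 61 → 184 → 92 → 46 → 23 → 70 → 35 → 106 → 53 → 160 → 80 → 40 → 20 → 10 → 5 → 16 → 8 → 4 → 2 → 1
Total steps = 123

123 steps


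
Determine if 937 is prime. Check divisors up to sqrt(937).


Check divisors up to sqrt(937) = 30.6105
No divisors found.
937 is prime.

Yes, 937 is prime


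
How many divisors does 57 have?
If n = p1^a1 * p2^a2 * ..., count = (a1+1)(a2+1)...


57 = 3^1 × 19^1
d(57) = (1+1) × (1+1) = 4

4 divisors


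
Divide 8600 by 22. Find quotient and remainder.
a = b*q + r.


8600 = 22 * 390 + 20
Check: 8580 + 20 = 8600

q = 390, r = 20


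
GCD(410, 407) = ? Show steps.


410 = 1 * 407 + 3
407 = 135 * 3 + 2
3 = 1 * 2 + 1
2 = 2 * 1 + 0
GCD = 1


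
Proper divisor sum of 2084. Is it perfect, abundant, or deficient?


Proper divisors: 1, 2, 4, 521, 1042
Sum = 1 + 2 + 4 + 521 + 1042 = 1570
1570 < 2084 → deficient

s(2084) = 1570 (deficient)


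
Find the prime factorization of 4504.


4504 / 2 = 2252
2252 / 2 = 1126
1126 / 2 = 563
563 / 563 = 1
4504 = 2^3 × 563


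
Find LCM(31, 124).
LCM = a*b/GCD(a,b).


GCD(31, 124) = 31
LCM = 31*124/31 = 3844/31 = 124

LCM = 124


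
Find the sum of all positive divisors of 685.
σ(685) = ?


Divisors of 685: 1, 5, 137, 685
Sum = 1 + 5 + 137 + 685 = 828

σ(685) = 828


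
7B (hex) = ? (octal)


7B (base 16) = 123 (decimal)
123 (decimal) = 173 (base 8)


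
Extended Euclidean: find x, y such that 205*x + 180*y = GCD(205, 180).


Tabular extended Euclidean (each row: r = 205*s + 180*t):
r=205, s=1, t=0
r=180, s=0, t=1
q=1: r=25, s=1, t=-1   [205*(1) + 180*(-1) = 25]
q=7: r=5, s=-7, t=8   [205*(-7) + 180*(8) = 5]
q=5: r=0, s=36, t=-41   [205*(36) + 180*(-41) = 0]
GCD = 5; from the row with r=5: x=-7, y=8
Check: 205*(-7) + 180*(8) = -1435 + 1440 = 5

GCD = 5, x = -7, y = 8


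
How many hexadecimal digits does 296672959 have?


296672959 in base 16 = 11AEDEBF
Number of digits = 8

8 digits (base 16)


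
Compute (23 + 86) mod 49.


23 + 86 = 109
109 mod 49 = 11


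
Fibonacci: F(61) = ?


Sequence: 1, 1, 2, 3, 5, 8, 13, 21, 34, 55, 89, 144, 233, 377, 610, 987, 1597, 2584, 4181, 6765, 10946, 17711, 28657, 46368, 75025, 121393, 196418, 317811, 514229, 832040, 1346269, 2178309, 3524578, 5702887, 9227465, 14930352, 24157817, 39088169, 63245986, 102334155, 165580141, 267914296, 433494437, 701408733, 1134903170, 1836311903, 2971215073, 4807526976, 7778742049, 12586269025, 20365011074, 32951280099, 53316291173, 86267571272, 139583862445, 225851433717, 365435296162, 591286729879, 956722026041, 1548008755920, 2504730781961
F(61) = 2504730781961


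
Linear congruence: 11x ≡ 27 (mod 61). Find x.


GCD(11, 61) = 1, unique solution
a^(-1) mod 61 = 50
x = 50 * 27 mod 61 = 8

x ≡ 8 (mod 61)


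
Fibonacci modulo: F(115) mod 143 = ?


F(k) mod 143 for k=1..115:
1, 1, 2, 3, 5, 8, 13, 21, 34, 55, 89, 1, 90, 91, 38, 129, 24, 10, 34, 44, 78, 122, 57, 36, 93, 129, 79, 65, 1, 66, 67, 133, 57, 47, 104, 8, 112, 120, 89, 66, 12, 78, 90, 25, 115, 140, 112, 109, 78, 44, 122, 23, 2, 25, 27, 52, 79, 131, 67, 55, 122, 34, 13, 47, 60, 107, 24, 131, 12, 0, 12, 12, 24, 36, 60, 96, 13, 109, 122, 88, 67, 12, 79, 91, 27, 118, 2, 120, 122, 99, 78, 34, 112, 3, 115, 118, 90, 65, 12, 77, 89, 23, 112, 135, 104, 96, 57, 10, 67, 77, 1, 78, 79, 14, 93
F(115) mod 143 = 93


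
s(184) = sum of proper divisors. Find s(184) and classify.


Proper divisors: 1, 2, 4, 8, 23, 46, 92
Sum = 1 + 2 + 4 + 8 + 23 + 46 + 92 = 176
176 < 184 → deficient

s(184) = 176 (deficient)


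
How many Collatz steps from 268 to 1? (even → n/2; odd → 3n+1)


268 → 134 → 67 → 202 → 101 → 304 → 152 → 76 → 38 → 19 → 58 → 29 → 88 → 44 → 22 → 11 → 34 → 17 → 52 → 26 → 13 → 40 → 20 → 10 → 5 → 16 → 8 → 4 → 2 → 1
Total steps = 29

29 steps


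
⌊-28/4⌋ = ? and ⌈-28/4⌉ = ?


-28/4 = -7.0000
floor = -7
ceil = -7

floor = -7, ceil = -7


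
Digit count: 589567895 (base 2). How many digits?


589567895 in base 2 = 100011001001000001011110010111
Number of digits = 30

30 digits (base 2)


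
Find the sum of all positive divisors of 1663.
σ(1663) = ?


Divisors of 1663: 1, 1663
Sum = 1 + 1663 = 1664

σ(1663) = 1664


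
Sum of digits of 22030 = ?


2 + 2 + 0 + 3 + 0 = 7


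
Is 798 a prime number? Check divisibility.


798 / 2 = 399 (exact division)
798 is NOT prime.

No, 798 is not prime


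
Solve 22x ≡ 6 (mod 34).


GCD(22, 34) = 2 divides 6
Divide: 11x ≡ 3 (mod 17)
x ≡ 8 (mod 17)


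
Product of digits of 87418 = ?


8 × 7 × 4 × 1 × 8 = 1792


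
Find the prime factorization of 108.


108 / 2 = 54
54 / 2 = 27
27 / 3 = 9
9 / 3 = 3
3 / 3 = 1
108 = 2^2 × 3^3


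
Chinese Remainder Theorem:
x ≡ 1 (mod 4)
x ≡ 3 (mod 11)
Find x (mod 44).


M = 4*11 = 44
M1 = M/4 = 11, M2 = M/11 = 4
M1^(-1) mod 4 = 3, M2^(-1) mod 11 = 3
x = 1*11*3 + 3*4*3 = 69
69 mod 44 = 25
Check: 25 mod 4 = 1 ✓, 25 mod 11 = 3 ✓

x ≡ 25 (mod 44)


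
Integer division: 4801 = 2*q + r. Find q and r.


4801 = 2 * 2400 + 1
Check: 4800 + 1 = 4801

q = 2400, r = 1


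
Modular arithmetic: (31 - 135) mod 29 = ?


31 - 135 = -104
-104 mod 29 = 12


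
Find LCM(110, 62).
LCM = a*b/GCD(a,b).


GCD(110, 62) = 2
LCM = 110*62/2 = 6820/2 = 3410

LCM = 3410


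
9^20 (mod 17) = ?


9^1 mod 17 = 9
9^2 mod 17 = 13
9^3 mod 17 = 15
9^4 mod 17 = 16
9^5 mod 17 = 8
9^6 mod 17 = 4
9^7 mod 17 = 2
9^8 mod 17 = 1
9^9 mod 17 = 9
9^10 mod 17 = 13
9^11 mod 17 = 15
9^12 mod 17 = 16
9^13 mod 17 = 8
9^14 mod 17 = 4
9^15 mod 17 = 2
9^16 mod 17 = 1
9^17 mod 17 = 9
9^18 mod 17 = 13
9^19 mod 17 = 15
9^20 mod 17 = 16


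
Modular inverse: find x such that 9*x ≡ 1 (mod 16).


Use the extended Euclidean algorithm on (16, 9); each row r = 16*s + 9*t:
r=16, s=1, t=0
r=9, s=0, t=1
q=1: r=7, s=1, t=-1   [16*(1) + 9*(-1) = 7]
q=1: r=2, s=-1, t=2   [16*(-1) + 9*(2) = 2]
q=3: r=1, s=4, t=-7   [16*(4) + 9*(-7) = 1]
q=2: r=0, s=-9, t=16   [16*(-9) + 9*(16) = 0]
GCD = 1 with t = -7, so 9*(-7) ≡ 1 (mod 16)
Inverse = -7 mod 16 = 9
Check: 9 * 9 = 81 ≡ 1 (mod 16)

9^(-1) ≡ 9 (mod 16)


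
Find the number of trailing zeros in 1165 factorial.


floor(1165/5) = 233
floor(1165/25) = 46
floor(1165/125) = 9
floor(1165/625) = 1
Total = 289

289 trailing zeros


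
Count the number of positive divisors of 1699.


1699 = 1699^1
d(1699) = (1+1) = 2

2 divisors


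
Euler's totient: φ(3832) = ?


3832 = 2^3 × 479
Prime factors: 2, 479
φ(3832) = 3832 × (1-1/2) × (1-1/479)
= 3832 × 1/2 × 478/479 = 1912

φ(3832) = 1912


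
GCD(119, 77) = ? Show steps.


119 = 1 * 77 + 42
77 = 1 * 42 + 35
42 = 1 * 35 + 7
35 = 5 * 7 + 0
GCD = 7


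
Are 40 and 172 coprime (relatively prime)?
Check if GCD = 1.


Euclidean algorithm:
172 = 4 * 40 + 12
40 = 3 * 12 + 4
12 = 3 * 4 + 0
GCD(40, 172) = 4

No, not coprime (GCD = 4)


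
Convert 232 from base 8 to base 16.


232 (base 8) = 154 (decimal)
154 (decimal) = 9A (base 16)


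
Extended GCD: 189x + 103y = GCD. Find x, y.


Tabular extended Euclidean (each row: r = 189*s + 103*t):
r=189, s=1, t=0
r=103, s=0, t=1
q=1: r=86, s=1, t=-1   [189*(1) + 103*(-1) = 86]
q=1: r=17, s=-1, t=2   [189*(-1) + 103*(2) = 17]
q=5: r=1, s=6, t=-11   [189*(6) + 103*(-11) = 1]
q=17: r=0, s=-103, t=189   [189*(-103) + 103*(189) = 0]
GCD = 1; from the row with r=1: x=6, y=-11
Check: 189*(6) + 103*(-11) = 1134 - 1133 = 1

GCD = 1, x = 6, y = -11


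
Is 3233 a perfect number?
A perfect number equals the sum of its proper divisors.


Proper divisors of 3233: 1, 53, 61
Sum = 1 + 53 + 61 = 115

No, 3233 is not perfect (115 ≠ 3233)


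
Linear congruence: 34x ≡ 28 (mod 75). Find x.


GCD(34, 75) = 1, unique solution
a^(-1) mod 75 = 64
x = 64 * 28 mod 75 = 67

x ≡ 67 (mod 75)


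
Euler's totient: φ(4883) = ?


4883 = 19 × 257
Prime factors: 19, 257
φ(4883) = 4883 × (1-1/19) × (1-1/257)
= 4883 × 18/19 × 256/257 = 4608

φ(4883) = 4608


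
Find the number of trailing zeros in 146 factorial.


floor(146/5) = 29
floor(146/25) = 5
floor(146/125) = 1
Total = 35

35 trailing zeros


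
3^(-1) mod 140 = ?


Use the extended Euclidean algorithm on (140, 3); each row r = 140*s + 3*t:
r=140, s=1, t=0
r=3, s=0, t=1
q=46: r=2, s=1, t=-46   [140*(1) + 3*(-46) = 2]
q=1: r=1, s=-1, t=47   [140*(-1) + 3*(47) = 1]
q=2: r=0, s=3, t=-140   [140*(3) + 3*(-140) = 0]
GCD = 1 with t = 47, so 3*(47) ≡ 1 (mod 140)
Inverse = 47 mod 140 = 47
Check: 3 * 47 = 141 ≡ 1 (mod 140)

3^(-1) ≡ 47 (mod 140)


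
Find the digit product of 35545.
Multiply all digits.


3 × 5 × 5 × 4 × 5 = 1500


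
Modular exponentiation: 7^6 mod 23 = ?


7^1 mod 23 = 7
7^2 mod 23 = 3
7^3 mod 23 = 21
7^4 mod 23 = 9
7^5 mod 23 = 17
7^6 mod 23 = 4


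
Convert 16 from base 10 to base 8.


16 (base 10) = 16 (decimal)
16 (decimal) = 20 (base 8)


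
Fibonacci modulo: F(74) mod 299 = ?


F(k) mod 299 for k=1..74:
1, 1, 2, 3, 5, 8, 13, 21, 34, 55, 89, 144, 233, 78, 12, 90, 102, 192, 294, 187, 182, 70, 252, 23, 275, 298, 274, 273, 248, 222, 171, 94, 265, 60, 26, 86, 112, 198, 11, 209, 220, 130, 51, 181, 232, 114, 47, 161, 208, 70, 278, 49, 28, 77, 105, 182, 287, 170, 158, 29, 187, 216, 104, 21, 125, 146, 271, 118, 90, 208, 298, 207, 206, 114
F(74) mod 299 = 114


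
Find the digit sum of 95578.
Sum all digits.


9 + 5 + 5 + 7 + 8 = 34


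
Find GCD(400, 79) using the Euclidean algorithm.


400 = 5 * 79 + 5
79 = 15 * 5 + 4
5 = 1 * 4 + 1
4 = 4 * 1 + 0
GCD = 1
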